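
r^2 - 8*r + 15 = (r - 5)*(r - 3)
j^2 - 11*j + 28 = (j - 7)*(j - 4)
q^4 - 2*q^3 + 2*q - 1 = (q - 1)^3*(q + 1)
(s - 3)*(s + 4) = s^2 + s - 12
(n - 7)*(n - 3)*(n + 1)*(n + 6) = n^4 - 3*n^3 - 43*n^2 + 87*n + 126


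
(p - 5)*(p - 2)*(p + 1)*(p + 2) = p^4 - 4*p^3 - 9*p^2 + 16*p + 20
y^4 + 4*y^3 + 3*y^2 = y^2*(y + 1)*(y + 3)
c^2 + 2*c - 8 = (c - 2)*(c + 4)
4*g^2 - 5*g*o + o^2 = (-4*g + o)*(-g + o)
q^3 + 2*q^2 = q^2*(q + 2)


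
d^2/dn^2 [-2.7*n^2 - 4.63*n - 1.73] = -5.40000000000000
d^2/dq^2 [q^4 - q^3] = 6*q*(2*q - 1)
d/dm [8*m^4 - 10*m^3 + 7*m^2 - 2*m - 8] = 32*m^3 - 30*m^2 + 14*m - 2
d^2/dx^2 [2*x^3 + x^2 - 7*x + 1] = 12*x + 2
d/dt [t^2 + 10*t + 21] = 2*t + 10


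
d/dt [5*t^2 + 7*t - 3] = 10*t + 7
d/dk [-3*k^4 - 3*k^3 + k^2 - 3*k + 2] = -12*k^3 - 9*k^2 + 2*k - 3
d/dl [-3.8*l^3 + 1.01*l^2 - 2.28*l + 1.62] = -11.4*l^2 + 2.02*l - 2.28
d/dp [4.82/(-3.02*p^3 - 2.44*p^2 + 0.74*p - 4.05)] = (43.6692*p^2 + 23.5216*p - 3.5668)/(3.02*p^3 + 2.44*p^2 - 0.74*p + 4.05)^2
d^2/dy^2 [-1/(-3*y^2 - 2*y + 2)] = 2*(-9*y^2 - 6*y + 4*(3*y + 1)^2 + 6)/(3*y^2 + 2*y - 2)^3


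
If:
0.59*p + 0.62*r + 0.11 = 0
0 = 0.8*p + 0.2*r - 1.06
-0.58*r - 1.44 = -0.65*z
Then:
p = 1.80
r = -1.89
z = 0.53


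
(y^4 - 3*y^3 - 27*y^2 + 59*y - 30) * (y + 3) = y^5 - 36*y^3 - 22*y^2 + 147*y - 90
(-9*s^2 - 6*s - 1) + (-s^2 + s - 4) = -10*s^2 - 5*s - 5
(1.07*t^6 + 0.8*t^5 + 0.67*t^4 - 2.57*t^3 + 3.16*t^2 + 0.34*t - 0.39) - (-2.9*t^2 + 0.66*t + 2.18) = 1.07*t^6 + 0.8*t^5 + 0.67*t^4 - 2.57*t^3 + 6.06*t^2 - 0.32*t - 2.57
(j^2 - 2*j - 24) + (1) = j^2 - 2*j - 23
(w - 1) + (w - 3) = 2*w - 4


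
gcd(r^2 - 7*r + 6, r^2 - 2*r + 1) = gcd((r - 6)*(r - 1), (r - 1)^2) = r - 1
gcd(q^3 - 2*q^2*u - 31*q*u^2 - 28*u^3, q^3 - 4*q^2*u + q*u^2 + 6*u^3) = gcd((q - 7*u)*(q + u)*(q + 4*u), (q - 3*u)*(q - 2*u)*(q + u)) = q + u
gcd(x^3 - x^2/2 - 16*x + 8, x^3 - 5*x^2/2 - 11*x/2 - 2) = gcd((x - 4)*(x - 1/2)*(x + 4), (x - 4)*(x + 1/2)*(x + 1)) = x - 4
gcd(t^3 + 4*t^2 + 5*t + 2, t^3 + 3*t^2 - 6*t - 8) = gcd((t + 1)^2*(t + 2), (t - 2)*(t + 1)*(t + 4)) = t + 1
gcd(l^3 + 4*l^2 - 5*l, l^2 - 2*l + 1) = l - 1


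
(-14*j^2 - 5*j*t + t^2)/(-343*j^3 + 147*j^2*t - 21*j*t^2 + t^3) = (2*j + t)/(49*j^2 - 14*j*t + t^2)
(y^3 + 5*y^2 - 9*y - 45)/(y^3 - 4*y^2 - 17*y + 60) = (y^2 + 8*y + 15)/(y^2 - y - 20)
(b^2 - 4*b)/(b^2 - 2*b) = (b - 4)/(b - 2)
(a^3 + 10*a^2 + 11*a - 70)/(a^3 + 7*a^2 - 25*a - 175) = (a - 2)/(a - 5)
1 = 1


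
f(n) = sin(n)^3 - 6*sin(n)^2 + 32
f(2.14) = 28.34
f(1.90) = 27.47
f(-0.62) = 29.78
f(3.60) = 30.74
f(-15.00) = 29.19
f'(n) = 3*sin(n)^2*cos(n) - 12*sin(n)*cos(n)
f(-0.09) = 31.95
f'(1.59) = 0.17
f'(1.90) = 2.80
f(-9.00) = 30.91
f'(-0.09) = 1.10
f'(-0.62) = 6.50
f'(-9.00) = -4.97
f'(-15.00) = -6.89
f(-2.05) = 26.58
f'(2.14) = 4.30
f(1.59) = 27.00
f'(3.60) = -5.29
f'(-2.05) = -6.00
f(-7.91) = 25.02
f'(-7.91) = -0.84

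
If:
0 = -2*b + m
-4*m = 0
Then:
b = 0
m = 0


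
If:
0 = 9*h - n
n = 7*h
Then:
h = 0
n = 0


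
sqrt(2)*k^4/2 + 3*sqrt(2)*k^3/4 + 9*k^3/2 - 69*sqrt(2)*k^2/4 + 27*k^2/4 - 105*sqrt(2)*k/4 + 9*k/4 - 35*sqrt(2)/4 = (k + 1/2)*(k - 5*sqrt(2)/2)*(k + 7*sqrt(2))*(sqrt(2)*k/2 + sqrt(2)/2)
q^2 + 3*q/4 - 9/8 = (q - 3/4)*(q + 3/2)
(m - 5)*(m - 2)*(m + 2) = m^3 - 5*m^2 - 4*m + 20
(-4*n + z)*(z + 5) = -4*n*z - 20*n + z^2 + 5*z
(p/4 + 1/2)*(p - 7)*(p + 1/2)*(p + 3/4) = p^4/4 - 15*p^3/16 - 159*p^2/32 - 155*p/32 - 21/16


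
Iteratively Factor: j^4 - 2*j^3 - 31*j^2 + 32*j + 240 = (j + 3)*(j^3 - 5*j^2 - 16*j + 80) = (j + 3)*(j + 4)*(j^2 - 9*j + 20) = (j - 5)*(j + 3)*(j + 4)*(j - 4)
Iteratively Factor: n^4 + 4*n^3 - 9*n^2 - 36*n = (n - 3)*(n^3 + 7*n^2 + 12*n) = (n - 3)*(n + 4)*(n^2 + 3*n) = (n - 3)*(n + 3)*(n + 4)*(n)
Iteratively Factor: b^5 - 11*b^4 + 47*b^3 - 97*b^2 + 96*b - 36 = (b - 3)*(b^4 - 8*b^3 + 23*b^2 - 28*b + 12) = (b - 3)*(b - 2)*(b^3 - 6*b^2 + 11*b - 6) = (b - 3)*(b - 2)^2*(b^2 - 4*b + 3) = (b - 3)*(b - 2)^2*(b - 1)*(b - 3)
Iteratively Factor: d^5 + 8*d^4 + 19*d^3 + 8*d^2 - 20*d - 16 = (d + 2)*(d^4 + 6*d^3 + 7*d^2 - 6*d - 8) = (d + 1)*(d + 2)*(d^3 + 5*d^2 + 2*d - 8) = (d + 1)*(d + 2)^2*(d^2 + 3*d - 4) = (d + 1)*(d + 2)^2*(d + 4)*(d - 1)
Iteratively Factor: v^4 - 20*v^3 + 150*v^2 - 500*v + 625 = (v - 5)*(v^3 - 15*v^2 + 75*v - 125) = (v - 5)^2*(v^2 - 10*v + 25) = (v - 5)^3*(v - 5)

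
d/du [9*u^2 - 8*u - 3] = 18*u - 8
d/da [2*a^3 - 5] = 6*a^2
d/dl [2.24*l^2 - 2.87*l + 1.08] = 4.48*l - 2.87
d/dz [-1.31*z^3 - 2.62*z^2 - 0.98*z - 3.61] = -3.93*z^2 - 5.24*z - 0.98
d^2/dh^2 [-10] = 0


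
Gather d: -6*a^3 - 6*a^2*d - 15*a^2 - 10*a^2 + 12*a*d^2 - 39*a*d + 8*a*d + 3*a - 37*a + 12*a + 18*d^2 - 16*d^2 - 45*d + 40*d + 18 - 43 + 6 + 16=-6*a^3 - 25*a^2 - 22*a + d^2*(12*a + 2) + d*(-6*a^2 - 31*a - 5) - 3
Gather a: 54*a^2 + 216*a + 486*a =54*a^2 + 702*a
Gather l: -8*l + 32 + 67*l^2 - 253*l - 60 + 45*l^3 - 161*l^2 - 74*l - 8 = 45*l^3 - 94*l^2 - 335*l - 36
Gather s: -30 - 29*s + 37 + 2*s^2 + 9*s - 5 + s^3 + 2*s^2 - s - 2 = s^3 + 4*s^2 - 21*s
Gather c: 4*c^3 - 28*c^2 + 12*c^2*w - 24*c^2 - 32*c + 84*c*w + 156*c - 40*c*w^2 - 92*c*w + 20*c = 4*c^3 + c^2*(12*w - 52) + c*(-40*w^2 - 8*w + 144)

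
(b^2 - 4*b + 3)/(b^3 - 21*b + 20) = (b - 3)/(b^2 + b - 20)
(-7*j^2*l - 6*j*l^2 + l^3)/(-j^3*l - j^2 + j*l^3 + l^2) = l*(7*j - l)/(j^2*l - j*l^2 + j - l)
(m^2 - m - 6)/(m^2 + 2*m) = (m - 3)/m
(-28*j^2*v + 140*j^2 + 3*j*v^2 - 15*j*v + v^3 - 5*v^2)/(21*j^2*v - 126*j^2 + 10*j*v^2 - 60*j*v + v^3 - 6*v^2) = (-4*j*v + 20*j + v^2 - 5*v)/(3*j*v - 18*j + v^2 - 6*v)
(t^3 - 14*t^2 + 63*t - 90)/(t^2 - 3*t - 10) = (t^2 - 9*t + 18)/(t + 2)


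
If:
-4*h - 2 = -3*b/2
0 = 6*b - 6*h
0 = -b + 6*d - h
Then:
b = -4/5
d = -4/15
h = -4/5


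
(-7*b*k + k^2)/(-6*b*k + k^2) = (7*b - k)/(6*b - k)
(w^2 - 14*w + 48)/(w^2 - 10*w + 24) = (w - 8)/(w - 4)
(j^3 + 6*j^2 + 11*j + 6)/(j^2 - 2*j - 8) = (j^2 + 4*j + 3)/(j - 4)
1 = 1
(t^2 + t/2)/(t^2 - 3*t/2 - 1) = t/(t - 2)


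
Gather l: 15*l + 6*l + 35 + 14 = 21*l + 49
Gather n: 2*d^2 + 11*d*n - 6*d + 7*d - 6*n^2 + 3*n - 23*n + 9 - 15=2*d^2 + d - 6*n^2 + n*(11*d - 20) - 6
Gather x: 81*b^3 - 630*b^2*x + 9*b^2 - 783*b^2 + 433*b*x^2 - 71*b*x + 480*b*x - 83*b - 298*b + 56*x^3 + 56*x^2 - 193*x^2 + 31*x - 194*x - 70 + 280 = 81*b^3 - 774*b^2 - 381*b + 56*x^3 + x^2*(433*b - 137) + x*(-630*b^2 + 409*b - 163) + 210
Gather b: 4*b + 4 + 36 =4*b + 40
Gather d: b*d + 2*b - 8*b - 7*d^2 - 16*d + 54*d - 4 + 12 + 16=-6*b - 7*d^2 + d*(b + 38) + 24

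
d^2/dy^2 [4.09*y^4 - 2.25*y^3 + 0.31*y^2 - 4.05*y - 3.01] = 49.08*y^2 - 13.5*y + 0.62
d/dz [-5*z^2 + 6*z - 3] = 6 - 10*z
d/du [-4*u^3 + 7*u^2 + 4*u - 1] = -12*u^2 + 14*u + 4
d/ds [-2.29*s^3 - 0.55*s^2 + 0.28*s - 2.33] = -6.87*s^2 - 1.1*s + 0.28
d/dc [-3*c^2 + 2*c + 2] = 2 - 6*c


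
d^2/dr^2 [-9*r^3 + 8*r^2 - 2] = 16 - 54*r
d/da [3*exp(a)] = 3*exp(a)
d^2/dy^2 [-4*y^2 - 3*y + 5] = -8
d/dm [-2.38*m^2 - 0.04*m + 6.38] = -4.76*m - 0.04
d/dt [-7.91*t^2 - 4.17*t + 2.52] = -15.82*t - 4.17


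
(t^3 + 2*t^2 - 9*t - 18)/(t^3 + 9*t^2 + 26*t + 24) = (t - 3)/(t + 4)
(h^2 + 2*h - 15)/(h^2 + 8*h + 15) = (h - 3)/(h + 3)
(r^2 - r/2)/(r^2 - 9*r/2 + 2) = r/(r - 4)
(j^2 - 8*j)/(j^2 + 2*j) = (j - 8)/(j + 2)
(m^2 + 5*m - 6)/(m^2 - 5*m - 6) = (-m^2 - 5*m + 6)/(-m^2 + 5*m + 6)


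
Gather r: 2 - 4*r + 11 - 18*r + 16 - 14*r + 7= 36 - 36*r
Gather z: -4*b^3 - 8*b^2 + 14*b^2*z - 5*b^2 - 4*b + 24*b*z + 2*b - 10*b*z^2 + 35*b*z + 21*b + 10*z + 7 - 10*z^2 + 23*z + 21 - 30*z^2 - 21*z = -4*b^3 - 13*b^2 + 19*b + z^2*(-10*b - 40) + z*(14*b^2 + 59*b + 12) + 28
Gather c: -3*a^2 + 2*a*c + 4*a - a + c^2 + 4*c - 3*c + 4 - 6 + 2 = -3*a^2 + 3*a + c^2 + c*(2*a + 1)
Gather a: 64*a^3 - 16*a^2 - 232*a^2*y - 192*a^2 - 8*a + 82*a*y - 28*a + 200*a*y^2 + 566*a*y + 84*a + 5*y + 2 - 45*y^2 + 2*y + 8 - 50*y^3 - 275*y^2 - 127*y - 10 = 64*a^3 + a^2*(-232*y - 208) + a*(200*y^2 + 648*y + 48) - 50*y^3 - 320*y^2 - 120*y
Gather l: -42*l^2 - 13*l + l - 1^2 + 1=-42*l^2 - 12*l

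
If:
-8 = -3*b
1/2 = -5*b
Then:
No Solution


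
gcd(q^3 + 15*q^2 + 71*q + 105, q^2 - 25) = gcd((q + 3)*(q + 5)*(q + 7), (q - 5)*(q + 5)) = q + 5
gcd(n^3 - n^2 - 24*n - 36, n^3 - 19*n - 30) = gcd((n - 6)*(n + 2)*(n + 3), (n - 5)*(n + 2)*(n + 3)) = n^2 + 5*n + 6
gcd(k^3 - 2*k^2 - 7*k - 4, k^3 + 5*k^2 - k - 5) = k + 1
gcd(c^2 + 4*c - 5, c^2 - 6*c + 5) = c - 1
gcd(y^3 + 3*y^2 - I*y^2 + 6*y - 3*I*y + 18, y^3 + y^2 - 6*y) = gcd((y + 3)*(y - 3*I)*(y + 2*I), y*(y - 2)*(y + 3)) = y + 3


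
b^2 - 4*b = b*(b - 4)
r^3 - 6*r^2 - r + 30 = (r - 5)*(r - 3)*(r + 2)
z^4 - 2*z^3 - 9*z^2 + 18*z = z*(z - 3)*(z - 2)*(z + 3)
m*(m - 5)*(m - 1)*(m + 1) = m^4 - 5*m^3 - m^2 + 5*m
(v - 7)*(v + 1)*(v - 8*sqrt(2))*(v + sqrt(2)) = v^4 - 7*sqrt(2)*v^3 - 6*v^3 - 23*v^2 + 42*sqrt(2)*v^2 + 49*sqrt(2)*v + 96*v + 112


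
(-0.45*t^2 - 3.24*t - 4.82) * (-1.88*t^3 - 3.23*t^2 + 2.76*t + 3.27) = 0.846*t^5 + 7.5447*t^4 + 18.2848*t^3 + 5.1547*t^2 - 23.898*t - 15.7614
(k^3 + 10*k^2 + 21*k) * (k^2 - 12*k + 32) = k^5 - 2*k^4 - 67*k^3 + 68*k^2 + 672*k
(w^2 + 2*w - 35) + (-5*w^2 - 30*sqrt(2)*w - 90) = -4*w^2 - 30*sqrt(2)*w + 2*w - 125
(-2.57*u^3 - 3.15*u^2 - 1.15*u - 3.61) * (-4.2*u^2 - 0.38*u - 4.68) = 10.794*u^5 + 14.2066*u^4 + 18.0546*u^3 + 30.341*u^2 + 6.7538*u + 16.8948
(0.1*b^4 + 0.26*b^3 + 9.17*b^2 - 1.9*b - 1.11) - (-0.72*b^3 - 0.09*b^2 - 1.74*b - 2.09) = 0.1*b^4 + 0.98*b^3 + 9.26*b^2 - 0.16*b + 0.98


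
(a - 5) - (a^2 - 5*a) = -a^2 + 6*a - 5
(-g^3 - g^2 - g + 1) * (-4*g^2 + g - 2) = 4*g^5 + 3*g^4 + 5*g^3 - 3*g^2 + 3*g - 2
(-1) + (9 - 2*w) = 8 - 2*w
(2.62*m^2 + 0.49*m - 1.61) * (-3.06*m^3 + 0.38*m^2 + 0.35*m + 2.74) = -8.0172*m^5 - 0.5038*m^4 + 6.0298*m^3 + 6.7385*m^2 + 0.7791*m - 4.4114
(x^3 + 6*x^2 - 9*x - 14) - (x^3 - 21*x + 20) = 6*x^2 + 12*x - 34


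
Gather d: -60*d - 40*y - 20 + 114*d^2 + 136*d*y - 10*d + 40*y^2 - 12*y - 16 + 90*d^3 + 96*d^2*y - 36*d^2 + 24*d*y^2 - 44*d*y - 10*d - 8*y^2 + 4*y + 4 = 90*d^3 + d^2*(96*y + 78) + d*(24*y^2 + 92*y - 80) + 32*y^2 - 48*y - 32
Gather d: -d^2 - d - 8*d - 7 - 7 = -d^2 - 9*d - 14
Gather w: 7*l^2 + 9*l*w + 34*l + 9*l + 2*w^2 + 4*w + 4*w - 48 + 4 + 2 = 7*l^2 + 43*l + 2*w^2 + w*(9*l + 8) - 42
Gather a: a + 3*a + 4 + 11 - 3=4*a + 12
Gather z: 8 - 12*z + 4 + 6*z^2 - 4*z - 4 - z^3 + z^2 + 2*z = -z^3 + 7*z^2 - 14*z + 8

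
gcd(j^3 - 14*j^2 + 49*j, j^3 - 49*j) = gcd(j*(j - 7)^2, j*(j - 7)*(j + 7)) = j^2 - 7*j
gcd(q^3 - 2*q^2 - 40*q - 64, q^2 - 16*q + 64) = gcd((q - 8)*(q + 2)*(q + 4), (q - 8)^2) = q - 8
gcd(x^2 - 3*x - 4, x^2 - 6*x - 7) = x + 1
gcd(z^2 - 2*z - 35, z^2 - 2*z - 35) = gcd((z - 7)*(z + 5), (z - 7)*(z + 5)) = z^2 - 2*z - 35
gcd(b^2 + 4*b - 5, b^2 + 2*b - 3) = b - 1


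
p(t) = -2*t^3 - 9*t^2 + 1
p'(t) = -6*t^2 - 18*t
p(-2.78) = -25.59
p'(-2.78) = 3.67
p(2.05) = -54.05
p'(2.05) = -62.12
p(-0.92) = -5.06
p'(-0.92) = 11.48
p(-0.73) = -3.02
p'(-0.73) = 9.94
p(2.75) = -108.66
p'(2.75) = -94.88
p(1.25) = -16.97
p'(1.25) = -31.88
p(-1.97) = -18.64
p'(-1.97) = 12.17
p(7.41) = -1306.91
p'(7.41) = -462.83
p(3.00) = -134.00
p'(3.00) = -108.00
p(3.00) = -134.00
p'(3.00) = -108.00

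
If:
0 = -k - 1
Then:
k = -1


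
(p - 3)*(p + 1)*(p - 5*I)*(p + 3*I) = p^4 - 2*p^3 - 2*I*p^3 + 12*p^2 + 4*I*p^2 - 30*p + 6*I*p - 45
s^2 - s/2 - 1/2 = (s - 1)*(s + 1/2)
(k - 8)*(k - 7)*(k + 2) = k^3 - 13*k^2 + 26*k + 112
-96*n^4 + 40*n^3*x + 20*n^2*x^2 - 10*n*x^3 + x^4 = (-6*n + x)*(-4*n + x)*(-2*n + x)*(2*n + x)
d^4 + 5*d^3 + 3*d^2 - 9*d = d*(d - 1)*(d + 3)^2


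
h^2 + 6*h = h*(h + 6)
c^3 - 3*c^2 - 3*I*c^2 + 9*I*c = c*(c - 3)*(c - 3*I)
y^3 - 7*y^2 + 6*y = y*(y - 6)*(y - 1)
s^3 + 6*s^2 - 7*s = s*(s - 1)*(s + 7)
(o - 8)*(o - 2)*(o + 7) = o^3 - 3*o^2 - 54*o + 112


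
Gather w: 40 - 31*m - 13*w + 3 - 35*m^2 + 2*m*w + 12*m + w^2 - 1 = -35*m^2 - 19*m + w^2 + w*(2*m - 13) + 42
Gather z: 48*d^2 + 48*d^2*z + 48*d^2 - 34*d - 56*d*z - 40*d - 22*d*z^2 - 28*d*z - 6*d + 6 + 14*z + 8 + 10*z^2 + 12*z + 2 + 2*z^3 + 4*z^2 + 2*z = 96*d^2 - 80*d + 2*z^3 + z^2*(14 - 22*d) + z*(48*d^2 - 84*d + 28) + 16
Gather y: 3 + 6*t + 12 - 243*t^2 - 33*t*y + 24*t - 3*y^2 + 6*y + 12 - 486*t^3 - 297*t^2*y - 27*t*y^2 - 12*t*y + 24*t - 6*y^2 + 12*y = -486*t^3 - 243*t^2 + 54*t + y^2*(-27*t - 9) + y*(-297*t^2 - 45*t + 18) + 27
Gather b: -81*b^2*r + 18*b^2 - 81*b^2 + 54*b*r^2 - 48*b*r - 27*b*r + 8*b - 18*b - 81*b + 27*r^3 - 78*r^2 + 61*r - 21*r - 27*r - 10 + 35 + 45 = b^2*(-81*r - 63) + b*(54*r^2 - 75*r - 91) + 27*r^3 - 78*r^2 + 13*r + 70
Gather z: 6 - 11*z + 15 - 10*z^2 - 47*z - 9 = -10*z^2 - 58*z + 12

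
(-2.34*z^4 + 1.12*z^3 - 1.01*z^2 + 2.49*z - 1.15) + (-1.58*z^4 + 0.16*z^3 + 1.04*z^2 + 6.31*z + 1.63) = -3.92*z^4 + 1.28*z^3 + 0.03*z^2 + 8.8*z + 0.48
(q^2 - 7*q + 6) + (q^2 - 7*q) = 2*q^2 - 14*q + 6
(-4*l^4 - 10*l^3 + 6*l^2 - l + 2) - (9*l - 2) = -4*l^4 - 10*l^3 + 6*l^2 - 10*l + 4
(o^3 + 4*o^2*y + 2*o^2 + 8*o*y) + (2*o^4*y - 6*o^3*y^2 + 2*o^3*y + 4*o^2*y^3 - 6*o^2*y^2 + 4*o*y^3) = 2*o^4*y - 6*o^3*y^2 + 2*o^3*y + o^3 + 4*o^2*y^3 - 6*o^2*y^2 + 4*o^2*y + 2*o^2 + 4*o*y^3 + 8*o*y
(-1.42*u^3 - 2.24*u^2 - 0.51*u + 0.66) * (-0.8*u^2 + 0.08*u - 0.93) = 1.136*u^5 + 1.6784*u^4 + 1.5494*u^3 + 1.5144*u^2 + 0.5271*u - 0.6138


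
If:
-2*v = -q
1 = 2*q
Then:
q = 1/2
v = 1/4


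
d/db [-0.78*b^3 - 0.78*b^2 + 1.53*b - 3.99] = -2.34*b^2 - 1.56*b + 1.53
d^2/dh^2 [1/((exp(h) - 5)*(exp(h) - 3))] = 4*(exp(3*h) - 6*exp(2*h) + exp(h) + 30)*exp(h)/(exp(6*h) - 24*exp(5*h) + 237*exp(4*h) - 1232*exp(3*h) + 3555*exp(2*h) - 5400*exp(h) + 3375)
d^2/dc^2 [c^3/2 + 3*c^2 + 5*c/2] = 3*c + 6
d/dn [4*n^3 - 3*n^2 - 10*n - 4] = 12*n^2 - 6*n - 10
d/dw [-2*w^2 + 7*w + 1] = 7 - 4*w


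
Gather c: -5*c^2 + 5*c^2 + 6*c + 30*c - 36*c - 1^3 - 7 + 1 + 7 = 0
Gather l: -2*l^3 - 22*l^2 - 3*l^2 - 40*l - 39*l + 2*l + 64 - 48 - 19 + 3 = -2*l^3 - 25*l^2 - 77*l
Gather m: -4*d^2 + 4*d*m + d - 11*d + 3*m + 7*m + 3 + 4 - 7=-4*d^2 - 10*d + m*(4*d + 10)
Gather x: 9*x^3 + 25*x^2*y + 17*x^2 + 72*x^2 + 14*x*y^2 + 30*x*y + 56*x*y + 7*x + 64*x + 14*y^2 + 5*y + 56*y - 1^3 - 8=9*x^3 + x^2*(25*y + 89) + x*(14*y^2 + 86*y + 71) + 14*y^2 + 61*y - 9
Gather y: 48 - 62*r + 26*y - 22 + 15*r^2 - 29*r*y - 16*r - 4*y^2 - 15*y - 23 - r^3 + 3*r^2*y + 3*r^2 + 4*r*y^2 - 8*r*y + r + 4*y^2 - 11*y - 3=-r^3 + 18*r^2 + 4*r*y^2 - 77*r + y*(3*r^2 - 37*r)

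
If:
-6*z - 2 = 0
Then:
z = -1/3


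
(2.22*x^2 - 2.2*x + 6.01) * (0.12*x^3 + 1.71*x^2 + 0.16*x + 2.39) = 0.2664*x^5 + 3.5322*x^4 - 2.6856*x^3 + 15.2309*x^2 - 4.2964*x + 14.3639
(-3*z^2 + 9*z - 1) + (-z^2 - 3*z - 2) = -4*z^2 + 6*z - 3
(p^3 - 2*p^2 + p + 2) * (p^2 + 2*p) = p^5 - 3*p^3 + 4*p^2 + 4*p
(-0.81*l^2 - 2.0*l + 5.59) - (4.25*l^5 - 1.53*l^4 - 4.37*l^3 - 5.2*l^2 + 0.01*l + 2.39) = -4.25*l^5 + 1.53*l^4 + 4.37*l^3 + 4.39*l^2 - 2.01*l + 3.2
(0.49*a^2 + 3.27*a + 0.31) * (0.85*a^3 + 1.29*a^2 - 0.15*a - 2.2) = 0.4165*a^5 + 3.4116*a^4 + 4.4083*a^3 - 1.1686*a^2 - 7.2405*a - 0.682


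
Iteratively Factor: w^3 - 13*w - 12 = (w - 4)*(w^2 + 4*w + 3) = (w - 4)*(w + 1)*(w + 3)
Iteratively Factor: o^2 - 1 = (o - 1)*(o + 1)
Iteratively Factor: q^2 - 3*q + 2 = (q - 2)*(q - 1)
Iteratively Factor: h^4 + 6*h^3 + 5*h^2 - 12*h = (h)*(h^3 + 6*h^2 + 5*h - 12) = h*(h + 3)*(h^2 + 3*h - 4) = h*(h + 3)*(h + 4)*(h - 1)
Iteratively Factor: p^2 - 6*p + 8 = (p - 2)*(p - 4)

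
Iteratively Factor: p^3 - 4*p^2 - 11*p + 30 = (p - 5)*(p^2 + p - 6) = (p - 5)*(p + 3)*(p - 2)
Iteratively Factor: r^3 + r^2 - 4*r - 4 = (r - 2)*(r^2 + 3*r + 2) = (r - 2)*(r + 1)*(r + 2)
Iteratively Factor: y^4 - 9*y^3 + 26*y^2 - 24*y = (y - 3)*(y^3 - 6*y^2 + 8*y) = (y - 4)*(y - 3)*(y^2 - 2*y) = (y - 4)*(y - 3)*(y - 2)*(y)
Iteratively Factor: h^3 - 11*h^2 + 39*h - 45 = (h - 3)*(h^2 - 8*h + 15) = (h - 3)^2*(h - 5)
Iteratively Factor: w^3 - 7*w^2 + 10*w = (w - 5)*(w^2 - 2*w) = (w - 5)*(w - 2)*(w)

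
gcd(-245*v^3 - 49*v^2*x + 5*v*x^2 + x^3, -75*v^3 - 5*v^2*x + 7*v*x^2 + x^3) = 5*v + x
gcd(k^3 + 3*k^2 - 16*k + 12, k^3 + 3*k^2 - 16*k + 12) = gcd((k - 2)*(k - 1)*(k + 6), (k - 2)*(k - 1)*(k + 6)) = k^3 + 3*k^2 - 16*k + 12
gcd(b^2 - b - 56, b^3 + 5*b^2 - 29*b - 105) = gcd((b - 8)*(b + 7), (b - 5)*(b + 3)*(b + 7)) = b + 7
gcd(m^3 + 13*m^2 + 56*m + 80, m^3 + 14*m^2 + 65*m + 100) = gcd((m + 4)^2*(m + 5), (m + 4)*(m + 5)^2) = m^2 + 9*m + 20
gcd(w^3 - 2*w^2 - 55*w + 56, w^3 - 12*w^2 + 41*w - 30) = w - 1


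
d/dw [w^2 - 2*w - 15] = 2*w - 2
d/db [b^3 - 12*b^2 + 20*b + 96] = 3*b^2 - 24*b + 20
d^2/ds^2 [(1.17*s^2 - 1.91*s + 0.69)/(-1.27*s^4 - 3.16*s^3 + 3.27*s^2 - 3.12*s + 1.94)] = (-11.322558*s^8 + 8.79500400000001*s^7 + 67.301282*s^6 + 39.401598*s^5 - 194.901246*s^4 + 76.1546300000001*s^3 + 79.556286*s^2 - 55.841868*s + 9.635844)/(2.048383*s^12 + 15.290292*s^11 + 22.222587*s^10 - 32.087744*s^9 + 8.52123899999999*s^8 + 70.377972*s^7 - 201.091659*s^6 + 266.523768*s^5 - 258.148914*s^4 + 184.806192*s^3 - 93.575124*s^2 + 35.227296*s - 7.301384)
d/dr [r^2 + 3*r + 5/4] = 2*r + 3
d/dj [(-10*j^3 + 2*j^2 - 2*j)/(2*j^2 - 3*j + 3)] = 2*(-10*j^4 + 30*j^3 - 46*j^2 + 6*j - 3)/(4*j^4 - 12*j^3 + 21*j^2 - 18*j + 9)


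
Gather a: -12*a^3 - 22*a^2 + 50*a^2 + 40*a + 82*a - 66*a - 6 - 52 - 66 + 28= -12*a^3 + 28*a^2 + 56*a - 96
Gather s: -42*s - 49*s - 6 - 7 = -91*s - 13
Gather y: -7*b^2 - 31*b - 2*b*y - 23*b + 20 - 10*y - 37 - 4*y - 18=-7*b^2 - 54*b + y*(-2*b - 14) - 35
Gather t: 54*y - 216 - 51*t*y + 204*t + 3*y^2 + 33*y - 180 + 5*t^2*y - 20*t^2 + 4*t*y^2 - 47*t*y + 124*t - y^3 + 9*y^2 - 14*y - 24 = t^2*(5*y - 20) + t*(4*y^2 - 98*y + 328) - y^3 + 12*y^2 + 73*y - 420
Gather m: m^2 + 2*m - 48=m^2 + 2*m - 48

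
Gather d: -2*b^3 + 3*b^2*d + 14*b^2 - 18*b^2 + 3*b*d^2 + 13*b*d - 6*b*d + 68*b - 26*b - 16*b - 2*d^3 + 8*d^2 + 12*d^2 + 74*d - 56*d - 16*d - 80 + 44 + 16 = -2*b^3 - 4*b^2 + 26*b - 2*d^3 + d^2*(3*b + 20) + d*(3*b^2 + 7*b + 2) - 20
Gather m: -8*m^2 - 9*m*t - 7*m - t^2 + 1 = -8*m^2 + m*(-9*t - 7) - t^2 + 1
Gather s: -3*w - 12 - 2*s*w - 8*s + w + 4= s*(-2*w - 8) - 2*w - 8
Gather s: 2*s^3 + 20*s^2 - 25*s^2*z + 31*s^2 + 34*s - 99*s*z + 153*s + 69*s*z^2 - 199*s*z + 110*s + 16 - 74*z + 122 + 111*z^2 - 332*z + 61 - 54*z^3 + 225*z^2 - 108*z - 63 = 2*s^3 + s^2*(51 - 25*z) + s*(69*z^2 - 298*z + 297) - 54*z^3 + 336*z^2 - 514*z + 136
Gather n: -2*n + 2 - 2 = -2*n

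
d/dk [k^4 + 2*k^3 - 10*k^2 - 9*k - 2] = 4*k^3 + 6*k^2 - 20*k - 9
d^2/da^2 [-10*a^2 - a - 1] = -20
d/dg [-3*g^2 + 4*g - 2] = 4 - 6*g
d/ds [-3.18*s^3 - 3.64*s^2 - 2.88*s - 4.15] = -9.54*s^2 - 7.28*s - 2.88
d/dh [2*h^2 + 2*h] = 4*h + 2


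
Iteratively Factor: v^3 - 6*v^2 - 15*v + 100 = (v - 5)*(v^2 - v - 20) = (v - 5)*(v + 4)*(v - 5)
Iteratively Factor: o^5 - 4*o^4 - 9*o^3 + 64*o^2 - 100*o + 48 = (o - 2)*(o^4 - 2*o^3 - 13*o^2 + 38*o - 24) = (o - 3)*(o - 2)*(o^3 + o^2 - 10*o + 8) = (o - 3)*(o - 2)^2*(o^2 + 3*o - 4) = (o - 3)*(o - 2)^2*(o - 1)*(o + 4)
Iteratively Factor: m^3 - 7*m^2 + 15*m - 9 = (m - 3)*(m^2 - 4*m + 3) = (m - 3)*(m - 1)*(m - 3)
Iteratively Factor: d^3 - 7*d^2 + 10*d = (d - 5)*(d^2 - 2*d) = (d - 5)*(d - 2)*(d)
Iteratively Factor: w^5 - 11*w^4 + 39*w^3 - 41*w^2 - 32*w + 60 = (w - 5)*(w^4 - 6*w^3 + 9*w^2 + 4*w - 12) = (w - 5)*(w - 2)*(w^3 - 4*w^2 + w + 6) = (w - 5)*(w - 3)*(w - 2)*(w^2 - w - 2) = (w - 5)*(w - 3)*(w - 2)^2*(w + 1)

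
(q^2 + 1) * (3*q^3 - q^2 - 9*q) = 3*q^5 - q^4 - 6*q^3 - q^2 - 9*q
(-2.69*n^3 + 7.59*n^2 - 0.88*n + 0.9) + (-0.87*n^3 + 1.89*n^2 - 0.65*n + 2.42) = -3.56*n^3 + 9.48*n^2 - 1.53*n + 3.32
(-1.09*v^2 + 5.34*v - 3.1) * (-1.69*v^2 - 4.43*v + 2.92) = 1.8421*v^4 - 4.1959*v^3 - 21.6*v^2 + 29.3258*v - 9.052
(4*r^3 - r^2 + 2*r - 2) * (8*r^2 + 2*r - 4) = 32*r^5 - 2*r^3 - 8*r^2 - 12*r + 8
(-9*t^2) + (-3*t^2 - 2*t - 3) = -12*t^2 - 2*t - 3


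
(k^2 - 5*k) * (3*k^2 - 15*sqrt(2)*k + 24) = 3*k^4 - 15*sqrt(2)*k^3 - 15*k^3 + 24*k^2 + 75*sqrt(2)*k^2 - 120*k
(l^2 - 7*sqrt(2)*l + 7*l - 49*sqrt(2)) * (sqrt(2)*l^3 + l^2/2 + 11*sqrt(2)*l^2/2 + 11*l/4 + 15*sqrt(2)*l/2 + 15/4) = sqrt(2)*l^5 - 27*l^4/2 + 25*sqrt(2)*l^4/2 - 675*l^3/4 + 85*sqrt(2)*l^3/2 - 621*l^2 + 35*sqrt(2)*l^2/4 - 2835*l/4 - 161*sqrt(2)*l - 735*sqrt(2)/4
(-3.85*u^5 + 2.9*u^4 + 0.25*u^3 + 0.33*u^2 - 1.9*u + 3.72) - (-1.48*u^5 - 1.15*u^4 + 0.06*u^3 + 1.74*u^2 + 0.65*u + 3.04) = -2.37*u^5 + 4.05*u^4 + 0.19*u^3 - 1.41*u^2 - 2.55*u + 0.68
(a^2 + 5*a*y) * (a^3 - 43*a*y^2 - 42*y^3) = a^5 + 5*a^4*y - 43*a^3*y^2 - 257*a^2*y^3 - 210*a*y^4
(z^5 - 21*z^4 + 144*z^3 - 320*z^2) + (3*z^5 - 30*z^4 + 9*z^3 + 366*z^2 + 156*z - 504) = 4*z^5 - 51*z^4 + 153*z^3 + 46*z^2 + 156*z - 504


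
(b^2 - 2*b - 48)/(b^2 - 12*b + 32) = (b + 6)/(b - 4)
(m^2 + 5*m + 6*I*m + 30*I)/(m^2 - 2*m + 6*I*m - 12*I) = (m + 5)/(m - 2)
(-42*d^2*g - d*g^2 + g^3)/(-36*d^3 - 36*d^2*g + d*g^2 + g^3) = g*(7*d - g)/(6*d^2 + 5*d*g - g^2)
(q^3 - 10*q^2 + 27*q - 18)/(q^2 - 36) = (q^2 - 4*q + 3)/(q + 6)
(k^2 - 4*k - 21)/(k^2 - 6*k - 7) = (k + 3)/(k + 1)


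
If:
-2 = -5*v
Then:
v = 2/5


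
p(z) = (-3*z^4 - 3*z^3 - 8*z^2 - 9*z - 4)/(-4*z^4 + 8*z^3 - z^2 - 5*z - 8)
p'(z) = (-12*z^3 - 9*z^2 - 16*z - 9)/(-4*z^4 + 8*z^3 - z^2 - 5*z - 8) + (16*z^3 - 24*z^2 + 2*z + 5)*(-3*z^4 - 3*z^3 - 8*z^2 - 9*z - 4)/(-4*z^4 + 8*z^3 - z^2 - 5*z - 8)^2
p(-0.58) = 0.16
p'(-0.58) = 0.22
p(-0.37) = 0.25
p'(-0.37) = 0.54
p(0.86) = 2.09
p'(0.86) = 3.83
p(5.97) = 1.39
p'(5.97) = -0.17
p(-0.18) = 0.37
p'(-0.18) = 0.69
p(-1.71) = 0.30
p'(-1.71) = -0.11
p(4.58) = 1.75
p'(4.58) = -0.39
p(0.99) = 2.65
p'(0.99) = 4.80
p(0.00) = 0.50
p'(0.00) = 0.81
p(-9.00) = 0.56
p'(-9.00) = -0.02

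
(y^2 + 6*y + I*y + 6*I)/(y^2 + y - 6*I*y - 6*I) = (y^2 + y*(6 + I) + 6*I)/(y^2 + y*(1 - 6*I) - 6*I)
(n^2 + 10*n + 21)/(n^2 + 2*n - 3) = (n + 7)/(n - 1)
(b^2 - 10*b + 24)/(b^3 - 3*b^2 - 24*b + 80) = (b - 6)/(b^2 + b - 20)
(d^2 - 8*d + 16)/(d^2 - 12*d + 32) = (d - 4)/(d - 8)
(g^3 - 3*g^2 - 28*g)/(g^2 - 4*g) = (g^2 - 3*g - 28)/(g - 4)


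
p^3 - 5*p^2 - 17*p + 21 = (p - 7)*(p - 1)*(p + 3)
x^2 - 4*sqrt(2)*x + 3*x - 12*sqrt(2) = (x + 3)*(x - 4*sqrt(2))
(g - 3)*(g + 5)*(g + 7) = g^3 + 9*g^2 - g - 105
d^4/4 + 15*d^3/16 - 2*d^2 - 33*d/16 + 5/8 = (d/4 + 1/4)*(d - 2)*(d - 1/4)*(d + 5)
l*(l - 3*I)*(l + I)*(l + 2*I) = l^4 + 7*l^2 + 6*I*l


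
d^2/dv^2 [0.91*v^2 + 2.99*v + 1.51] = 1.82000000000000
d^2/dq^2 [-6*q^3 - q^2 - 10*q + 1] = -36*q - 2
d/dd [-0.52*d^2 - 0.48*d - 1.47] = -1.04*d - 0.48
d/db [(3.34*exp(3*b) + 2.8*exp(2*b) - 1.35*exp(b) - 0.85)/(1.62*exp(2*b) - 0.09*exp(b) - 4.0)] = (5.4108*exp(4*b) - 0.6012*exp(3*b) - 38.145*exp(2*b) - 19.646*exp(b) + 5.3235)*exp(b)/(2.6244*exp(4*b) - 0.2916*exp(3*b) - 12.9519*exp(2*b) + 0.72*exp(b) + 16.0)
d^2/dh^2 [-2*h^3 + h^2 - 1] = 2 - 12*h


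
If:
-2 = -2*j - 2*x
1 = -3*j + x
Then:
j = 0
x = 1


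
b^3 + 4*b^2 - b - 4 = (b - 1)*(b + 1)*(b + 4)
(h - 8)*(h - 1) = h^2 - 9*h + 8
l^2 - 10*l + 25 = (l - 5)^2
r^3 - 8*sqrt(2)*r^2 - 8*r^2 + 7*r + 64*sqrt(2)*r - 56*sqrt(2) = (r - 7)*(r - 1)*(r - 8*sqrt(2))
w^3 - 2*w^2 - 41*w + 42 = (w - 7)*(w - 1)*(w + 6)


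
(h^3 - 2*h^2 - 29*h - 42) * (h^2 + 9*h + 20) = h^5 + 7*h^4 - 27*h^3 - 343*h^2 - 958*h - 840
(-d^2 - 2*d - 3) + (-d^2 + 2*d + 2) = -2*d^2 - 1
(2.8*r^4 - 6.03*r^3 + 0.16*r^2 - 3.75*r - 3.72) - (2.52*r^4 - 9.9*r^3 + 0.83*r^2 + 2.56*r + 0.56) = 0.28*r^4 + 3.87*r^3 - 0.67*r^2 - 6.31*r - 4.28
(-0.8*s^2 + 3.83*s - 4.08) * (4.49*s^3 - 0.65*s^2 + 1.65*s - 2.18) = -3.592*s^5 + 17.7167*s^4 - 22.1287*s^3 + 10.7155*s^2 - 15.0814*s + 8.8944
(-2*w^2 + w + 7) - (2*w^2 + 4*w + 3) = -4*w^2 - 3*w + 4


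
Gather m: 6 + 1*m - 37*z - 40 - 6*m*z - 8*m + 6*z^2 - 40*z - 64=m*(-6*z - 7) + 6*z^2 - 77*z - 98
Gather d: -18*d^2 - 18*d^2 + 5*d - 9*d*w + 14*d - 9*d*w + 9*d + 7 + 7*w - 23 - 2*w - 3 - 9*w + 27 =-36*d^2 + d*(28 - 18*w) - 4*w + 8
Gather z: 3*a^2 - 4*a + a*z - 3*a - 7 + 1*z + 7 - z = 3*a^2 + a*z - 7*a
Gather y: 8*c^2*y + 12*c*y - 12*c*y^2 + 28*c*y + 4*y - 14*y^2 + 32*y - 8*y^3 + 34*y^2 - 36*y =-8*y^3 + y^2*(20 - 12*c) + y*(8*c^2 + 40*c)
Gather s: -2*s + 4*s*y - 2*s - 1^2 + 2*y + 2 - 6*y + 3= s*(4*y - 4) - 4*y + 4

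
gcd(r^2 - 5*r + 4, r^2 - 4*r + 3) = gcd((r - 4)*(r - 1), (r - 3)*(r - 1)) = r - 1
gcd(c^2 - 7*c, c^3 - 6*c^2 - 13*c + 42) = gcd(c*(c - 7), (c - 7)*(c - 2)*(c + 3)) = c - 7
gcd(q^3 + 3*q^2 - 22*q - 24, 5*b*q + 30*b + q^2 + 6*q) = q + 6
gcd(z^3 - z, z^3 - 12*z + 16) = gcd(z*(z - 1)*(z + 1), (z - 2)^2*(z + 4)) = 1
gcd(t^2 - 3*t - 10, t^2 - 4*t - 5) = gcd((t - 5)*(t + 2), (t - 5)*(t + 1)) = t - 5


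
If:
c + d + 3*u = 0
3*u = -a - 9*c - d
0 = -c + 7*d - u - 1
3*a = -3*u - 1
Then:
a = -19/69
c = 19/552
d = 77/552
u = -4/69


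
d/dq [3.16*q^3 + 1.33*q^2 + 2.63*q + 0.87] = 9.48*q^2 + 2.66*q + 2.63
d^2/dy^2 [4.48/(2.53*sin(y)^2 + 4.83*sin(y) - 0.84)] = (-114.704128*sin(y)^4 - 164.235456*sin(y)^3 + 29.459136*sin(y)^2 + 310.294656*sin(y) + 228.068736)/(2.53*sin(y)^2 + 4.83*sin(y) - 0.84)^3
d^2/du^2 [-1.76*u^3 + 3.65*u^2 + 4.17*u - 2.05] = 7.3 - 10.56*u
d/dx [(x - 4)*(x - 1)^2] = 3*(x - 3)*(x - 1)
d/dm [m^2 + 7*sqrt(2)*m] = 2*m + 7*sqrt(2)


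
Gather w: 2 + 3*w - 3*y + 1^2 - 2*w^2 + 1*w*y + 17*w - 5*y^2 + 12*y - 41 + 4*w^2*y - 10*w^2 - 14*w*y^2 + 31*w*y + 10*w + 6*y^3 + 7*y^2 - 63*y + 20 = w^2*(4*y - 12) + w*(-14*y^2 + 32*y + 30) + 6*y^3 + 2*y^2 - 54*y - 18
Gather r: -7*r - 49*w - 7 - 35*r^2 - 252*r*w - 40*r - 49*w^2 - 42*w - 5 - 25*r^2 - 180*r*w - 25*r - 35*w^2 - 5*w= -60*r^2 + r*(-432*w - 72) - 84*w^2 - 96*w - 12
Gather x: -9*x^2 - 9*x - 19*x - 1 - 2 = -9*x^2 - 28*x - 3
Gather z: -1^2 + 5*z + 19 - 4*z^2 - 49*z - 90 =-4*z^2 - 44*z - 72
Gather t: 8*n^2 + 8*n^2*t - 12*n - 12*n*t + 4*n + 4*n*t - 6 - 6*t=8*n^2 - 8*n + t*(8*n^2 - 8*n - 6) - 6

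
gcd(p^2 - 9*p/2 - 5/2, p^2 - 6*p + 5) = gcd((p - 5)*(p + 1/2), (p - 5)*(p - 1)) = p - 5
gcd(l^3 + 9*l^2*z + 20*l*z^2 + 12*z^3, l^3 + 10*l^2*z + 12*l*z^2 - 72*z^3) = l + 6*z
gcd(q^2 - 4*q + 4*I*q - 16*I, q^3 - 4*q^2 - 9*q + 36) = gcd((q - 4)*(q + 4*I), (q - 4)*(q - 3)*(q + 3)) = q - 4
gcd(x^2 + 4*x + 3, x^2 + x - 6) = x + 3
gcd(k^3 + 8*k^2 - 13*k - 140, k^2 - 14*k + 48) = 1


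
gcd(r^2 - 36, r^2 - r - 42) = r + 6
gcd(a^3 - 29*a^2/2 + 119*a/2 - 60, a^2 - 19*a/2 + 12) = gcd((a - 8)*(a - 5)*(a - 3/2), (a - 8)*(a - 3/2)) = a^2 - 19*a/2 + 12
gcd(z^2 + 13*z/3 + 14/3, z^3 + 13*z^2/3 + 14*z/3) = z^2 + 13*z/3 + 14/3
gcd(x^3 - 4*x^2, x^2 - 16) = x - 4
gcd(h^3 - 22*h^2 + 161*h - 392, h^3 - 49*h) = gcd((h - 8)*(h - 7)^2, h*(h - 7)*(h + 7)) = h - 7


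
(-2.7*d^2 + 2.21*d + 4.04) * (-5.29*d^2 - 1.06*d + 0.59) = 14.283*d^4 - 8.8289*d^3 - 25.3072*d^2 - 2.9785*d + 2.3836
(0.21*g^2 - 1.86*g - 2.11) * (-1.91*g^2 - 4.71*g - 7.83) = -0.4011*g^4 + 2.5635*g^3 + 11.1464*g^2 + 24.5019*g + 16.5213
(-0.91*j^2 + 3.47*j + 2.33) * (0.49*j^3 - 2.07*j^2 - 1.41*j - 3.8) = -0.4459*j^5 + 3.584*j^4 - 4.7581*j^3 - 6.2578*j^2 - 16.4713*j - 8.854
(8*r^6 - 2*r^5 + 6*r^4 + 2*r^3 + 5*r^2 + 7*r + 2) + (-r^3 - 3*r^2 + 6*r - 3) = 8*r^6 - 2*r^5 + 6*r^4 + r^3 + 2*r^2 + 13*r - 1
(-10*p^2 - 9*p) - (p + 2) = -10*p^2 - 10*p - 2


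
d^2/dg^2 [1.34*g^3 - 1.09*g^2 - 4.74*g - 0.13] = 8.04*g - 2.18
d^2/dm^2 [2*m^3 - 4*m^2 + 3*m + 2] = 12*m - 8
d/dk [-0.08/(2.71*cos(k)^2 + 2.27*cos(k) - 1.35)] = -(0.4336*cos(k) + 0.1816)*sin(k)/(2.71*cos(k)^2 + 2.27*cos(k) - 1.35)^2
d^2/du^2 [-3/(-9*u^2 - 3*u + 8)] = 54*(-9*u^2 - 3*u + (6*u + 1)^2 + 8)/(9*u^2 + 3*u - 8)^3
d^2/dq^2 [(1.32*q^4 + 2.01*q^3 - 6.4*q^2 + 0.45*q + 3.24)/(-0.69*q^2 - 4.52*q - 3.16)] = (-1.256904*q^6 - 24.700896*q^5 - 179.077536*q^4 - 415.375314*q^3 - 423.41004*q^2 - 175.168728*q + 22.41056)/(0.328509*q^6 + 6.455916*q^5 + 46.804356*q^4 + 151.477856*q^3 + 214.350384*q^2 + 135.404736*q + 31.554496)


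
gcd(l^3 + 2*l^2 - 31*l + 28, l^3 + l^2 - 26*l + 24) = l^2 - 5*l + 4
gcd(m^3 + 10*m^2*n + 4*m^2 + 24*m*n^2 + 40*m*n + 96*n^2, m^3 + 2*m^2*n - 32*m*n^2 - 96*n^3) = m + 4*n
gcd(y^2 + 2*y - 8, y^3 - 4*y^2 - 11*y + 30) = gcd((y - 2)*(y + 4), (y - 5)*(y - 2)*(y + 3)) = y - 2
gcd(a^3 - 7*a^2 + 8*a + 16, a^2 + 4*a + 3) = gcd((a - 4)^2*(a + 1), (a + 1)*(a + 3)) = a + 1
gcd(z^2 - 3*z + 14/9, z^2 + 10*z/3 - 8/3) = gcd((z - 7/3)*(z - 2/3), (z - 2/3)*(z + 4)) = z - 2/3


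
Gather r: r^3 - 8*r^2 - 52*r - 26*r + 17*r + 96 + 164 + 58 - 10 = r^3 - 8*r^2 - 61*r + 308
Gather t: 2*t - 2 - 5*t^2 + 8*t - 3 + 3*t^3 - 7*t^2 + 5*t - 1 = 3*t^3 - 12*t^2 + 15*t - 6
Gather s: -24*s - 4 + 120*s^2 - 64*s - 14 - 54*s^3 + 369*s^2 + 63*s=-54*s^3 + 489*s^2 - 25*s - 18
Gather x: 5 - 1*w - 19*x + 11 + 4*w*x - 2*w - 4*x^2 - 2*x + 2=-3*w - 4*x^2 + x*(4*w - 21) + 18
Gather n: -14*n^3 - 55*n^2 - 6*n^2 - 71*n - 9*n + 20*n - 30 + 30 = -14*n^3 - 61*n^2 - 60*n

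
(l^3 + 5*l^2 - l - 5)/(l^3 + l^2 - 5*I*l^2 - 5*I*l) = (l^2 + 4*l - 5)/(l*(l - 5*I))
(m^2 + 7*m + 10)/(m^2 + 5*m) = (m + 2)/m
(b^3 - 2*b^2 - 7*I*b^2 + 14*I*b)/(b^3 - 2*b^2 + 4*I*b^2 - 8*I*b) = (b - 7*I)/(b + 4*I)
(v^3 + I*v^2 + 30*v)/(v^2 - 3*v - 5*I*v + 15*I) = v*(v + 6*I)/(v - 3)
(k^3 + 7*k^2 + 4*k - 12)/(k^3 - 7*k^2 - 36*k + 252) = (k^2 + k - 2)/(k^2 - 13*k + 42)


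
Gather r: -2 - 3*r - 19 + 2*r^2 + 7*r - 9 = 2*r^2 + 4*r - 30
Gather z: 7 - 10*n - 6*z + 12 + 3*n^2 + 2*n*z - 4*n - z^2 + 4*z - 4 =3*n^2 - 14*n - z^2 + z*(2*n - 2) + 15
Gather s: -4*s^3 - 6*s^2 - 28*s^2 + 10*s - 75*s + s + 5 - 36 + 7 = -4*s^3 - 34*s^2 - 64*s - 24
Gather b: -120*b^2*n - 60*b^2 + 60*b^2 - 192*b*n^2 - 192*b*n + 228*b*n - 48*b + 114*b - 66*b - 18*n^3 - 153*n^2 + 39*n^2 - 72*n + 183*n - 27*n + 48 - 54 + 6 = -120*b^2*n + b*(-192*n^2 + 36*n) - 18*n^3 - 114*n^2 + 84*n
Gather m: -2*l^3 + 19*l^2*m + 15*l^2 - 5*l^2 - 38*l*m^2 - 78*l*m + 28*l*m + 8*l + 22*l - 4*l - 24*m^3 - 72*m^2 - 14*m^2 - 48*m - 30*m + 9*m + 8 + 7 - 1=-2*l^3 + 10*l^2 + 26*l - 24*m^3 + m^2*(-38*l - 86) + m*(19*l^2 - 50*l - 69) + 14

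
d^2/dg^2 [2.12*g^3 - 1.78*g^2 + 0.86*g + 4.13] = 12.72*g - 3.56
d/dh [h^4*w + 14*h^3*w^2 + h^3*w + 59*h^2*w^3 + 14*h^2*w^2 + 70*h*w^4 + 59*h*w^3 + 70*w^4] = w*(4*h^3 + 42*h^2*w + 3*h^2 + 118*h*w^2 + 28*h*w + 70*w^3 + 59*w^2)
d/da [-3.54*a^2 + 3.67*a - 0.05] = 3.67 - 7.08*a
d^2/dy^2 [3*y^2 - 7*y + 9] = 6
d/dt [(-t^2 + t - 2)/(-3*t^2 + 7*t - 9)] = (-4*t^2 + 6*t + 5)/(9*t^4 - 42*t^3 + 103*t^2 - 126*t + 81)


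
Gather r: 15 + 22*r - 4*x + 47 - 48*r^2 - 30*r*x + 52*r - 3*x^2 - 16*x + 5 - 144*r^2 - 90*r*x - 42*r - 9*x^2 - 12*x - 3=-192*r^2 + r*(32 - 120*x) - 12*x^2 - 32*x + 64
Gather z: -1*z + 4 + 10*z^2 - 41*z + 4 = 10*z^2 - 42*z + 8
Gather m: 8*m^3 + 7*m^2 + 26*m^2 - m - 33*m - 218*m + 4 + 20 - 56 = 8*m^3 + 33*m^2 - 252*m - 32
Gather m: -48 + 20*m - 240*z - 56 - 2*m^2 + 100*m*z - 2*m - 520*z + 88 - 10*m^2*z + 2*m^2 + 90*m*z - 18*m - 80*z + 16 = -10*m^2*z + 190*m*z - 840*z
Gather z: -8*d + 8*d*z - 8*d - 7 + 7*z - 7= -16*d + z*(8*d + 7) - 14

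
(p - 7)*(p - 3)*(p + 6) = p^3 - 4*p^2 - 39*p + 126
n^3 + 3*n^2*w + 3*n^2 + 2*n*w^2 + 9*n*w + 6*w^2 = (n + 3)*(n + w)*(n + 2*w)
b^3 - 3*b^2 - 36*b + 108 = (b - 6)*(b - 3)*(b + 6)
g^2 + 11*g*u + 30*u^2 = (g + 5*u)*(g + 6*u)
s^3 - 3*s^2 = s^2*(s - 3)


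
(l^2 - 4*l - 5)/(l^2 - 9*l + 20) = (l + 1)/(l - 4)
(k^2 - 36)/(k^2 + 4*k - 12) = (k - 6)/(k - 2)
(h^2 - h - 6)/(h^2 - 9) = (h + 2)/(h + 3)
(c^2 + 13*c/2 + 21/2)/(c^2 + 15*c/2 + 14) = (c + 3)/(c + 4)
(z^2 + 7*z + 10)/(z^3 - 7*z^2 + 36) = (z + 5)/(z^2 - 9*z + 18)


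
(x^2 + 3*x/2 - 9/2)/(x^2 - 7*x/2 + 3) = (x + 3)/(x - 2)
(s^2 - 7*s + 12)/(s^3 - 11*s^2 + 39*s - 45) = (s - 4)/(s^2 - 8*s + 15)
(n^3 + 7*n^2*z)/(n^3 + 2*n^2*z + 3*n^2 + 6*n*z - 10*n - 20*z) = n^2*(n + 7*z)/(n^3 + 2*n^2*z + 3*n^2 + 6*n*z - 10*n - 20*z)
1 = 1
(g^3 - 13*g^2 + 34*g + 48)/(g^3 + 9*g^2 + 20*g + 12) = (g^2 - 14*g + 48)/(g^2 + 8*g + 12)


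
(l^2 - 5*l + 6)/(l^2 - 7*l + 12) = (l - 2)/(l - 4)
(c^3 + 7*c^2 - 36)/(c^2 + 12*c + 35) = (c^3 + 7*c^2 - 36)/(c^2 + 12*c + 35)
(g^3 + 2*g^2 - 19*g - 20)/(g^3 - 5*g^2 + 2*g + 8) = (g + 5)/(g - 2)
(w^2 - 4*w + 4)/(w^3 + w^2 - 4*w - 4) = (w - 2)/(w^2 + 3*w + 2)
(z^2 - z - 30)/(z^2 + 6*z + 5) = (z - 6)/(z + 1)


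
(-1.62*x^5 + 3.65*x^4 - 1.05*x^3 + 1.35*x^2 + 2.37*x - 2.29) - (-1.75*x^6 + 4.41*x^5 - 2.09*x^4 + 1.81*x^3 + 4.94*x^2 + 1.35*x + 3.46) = 1.75*x^6 - 6.03*x^5 + 5.74*x^4 - 2.86*x^3 - 3.59*x^2 + 1.02*x - 5.75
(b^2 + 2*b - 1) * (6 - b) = -b^3 + 4*b^2 + 13*b - 6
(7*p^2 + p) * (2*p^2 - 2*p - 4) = 14*p^4 - 12*p^3 - 30*p^2 - 4*p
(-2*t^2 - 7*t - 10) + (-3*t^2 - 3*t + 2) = -5*t^2 - 10*t - 8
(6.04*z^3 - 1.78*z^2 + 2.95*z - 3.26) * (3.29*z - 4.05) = 19.8716*z^4 - 30.3182*z^3 + 16.9145*z^2 - 22.6729*z + 13.203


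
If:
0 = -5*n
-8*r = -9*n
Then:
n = 0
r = 0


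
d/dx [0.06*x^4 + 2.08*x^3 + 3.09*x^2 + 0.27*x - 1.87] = 0.24*x^3 + 6.24*x^2 + 6.18*x + 0.27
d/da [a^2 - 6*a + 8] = 2*a - 6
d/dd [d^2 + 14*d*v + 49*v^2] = 2*d + 14*v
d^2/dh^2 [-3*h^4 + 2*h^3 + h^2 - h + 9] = -36*h^2 + 12*h + 2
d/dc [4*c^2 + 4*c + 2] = 8*c + 4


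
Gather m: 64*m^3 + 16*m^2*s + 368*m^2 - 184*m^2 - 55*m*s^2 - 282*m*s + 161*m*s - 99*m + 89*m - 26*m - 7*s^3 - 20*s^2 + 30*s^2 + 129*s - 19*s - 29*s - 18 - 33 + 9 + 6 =64*m^3 + m^2*(16*s + 184) + m*(-55*s^2 - 121*s - 36) - 7*s^3 + 10*s^2 + 81*s - 36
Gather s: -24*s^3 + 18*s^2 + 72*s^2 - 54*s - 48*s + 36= -24*s^3 + 90*s^2 - 102*s + 36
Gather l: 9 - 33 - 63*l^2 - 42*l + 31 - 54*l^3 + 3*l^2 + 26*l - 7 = -54*l^3 - 60*l^2 - 16*l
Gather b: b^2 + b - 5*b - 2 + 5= b^2 - 4*b + 3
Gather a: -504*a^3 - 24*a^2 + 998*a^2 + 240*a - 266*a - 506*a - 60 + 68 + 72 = -504*a^3 + 974*a^2 - 532*a + 80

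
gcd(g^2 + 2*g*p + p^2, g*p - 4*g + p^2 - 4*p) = g + p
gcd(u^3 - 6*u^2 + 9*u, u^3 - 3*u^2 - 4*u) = u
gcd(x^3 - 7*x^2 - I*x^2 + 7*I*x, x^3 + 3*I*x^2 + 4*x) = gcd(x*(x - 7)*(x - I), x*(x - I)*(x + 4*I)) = x^2 - I*x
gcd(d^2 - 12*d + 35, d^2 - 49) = d - 7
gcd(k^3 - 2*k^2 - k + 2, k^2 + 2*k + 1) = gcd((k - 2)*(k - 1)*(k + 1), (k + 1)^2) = k + 1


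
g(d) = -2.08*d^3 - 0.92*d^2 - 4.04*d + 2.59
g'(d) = -6.24*d^2 - 1.84*d - 4.04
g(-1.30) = 10.86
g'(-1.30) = -12.19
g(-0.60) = 5.13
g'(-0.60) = -5.18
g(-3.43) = 89.56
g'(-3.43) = -71.14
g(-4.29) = 167.21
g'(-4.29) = -110.99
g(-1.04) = 8.14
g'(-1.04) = -8.88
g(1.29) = -8.62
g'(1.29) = -16.80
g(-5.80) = 400.91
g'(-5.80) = -203.28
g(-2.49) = 39.06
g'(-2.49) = -38.15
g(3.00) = -73.97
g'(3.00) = -65.72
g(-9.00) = 1480.75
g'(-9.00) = -492.92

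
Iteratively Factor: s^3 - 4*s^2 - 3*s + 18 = (s + 2)*(s^2 - 6*s + 9) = (s - 3)*(s + 2)*(s - 3)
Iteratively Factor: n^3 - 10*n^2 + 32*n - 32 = (n - 2)*(n^2 - 8*n + 16) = (n - 4)*(n - 2)*(n - 4)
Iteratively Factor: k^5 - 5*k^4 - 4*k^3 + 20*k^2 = (k)*(k^4 - 5*k^3 - 4*k^2 + 20*k) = k^2*(k^3 - 5*k^2 - 4*k + 20) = k^2*(k - 2)*(k^2 - 3*k - 10) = k^2*(k - 2)*(k + 2)*(k - 5)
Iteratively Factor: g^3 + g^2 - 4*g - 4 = (g - 2)*(g^2 + 3*g + 2) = (g - 2)*(g + 2)*(g + 1)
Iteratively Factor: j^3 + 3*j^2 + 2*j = (j + 1)*(j^2 + 2*j) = (j + 1)*(j + 2)*(j)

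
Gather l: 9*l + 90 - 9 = 9*l + 81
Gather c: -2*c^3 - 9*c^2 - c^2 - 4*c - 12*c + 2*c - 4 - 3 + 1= -2*c^3 - 10*c^2 - 14*c - 6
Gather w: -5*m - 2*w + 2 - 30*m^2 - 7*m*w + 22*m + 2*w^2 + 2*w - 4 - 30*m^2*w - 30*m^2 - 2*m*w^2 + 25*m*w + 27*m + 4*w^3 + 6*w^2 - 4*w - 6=-60*m^2 + 44*m + 4*w^3 + w^2*(8 - 2*m) + w*(-30*m^2 + 18*m - 4) - 8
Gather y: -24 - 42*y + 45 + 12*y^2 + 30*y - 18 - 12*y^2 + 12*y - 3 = 0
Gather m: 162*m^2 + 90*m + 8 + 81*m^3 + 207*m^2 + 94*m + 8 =81*m^3 + 369*m^2 + 184*m + 16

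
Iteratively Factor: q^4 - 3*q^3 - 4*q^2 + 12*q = (q)*(q^3 - 3*q^2 - 4*q + 12) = q*(q + 2)*(q^2 - 5*q + 6) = q*(q - 3)*(q + 2)*(q - 2)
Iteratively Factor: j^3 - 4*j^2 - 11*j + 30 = (j + 3)*(j^2 - 7*j + 10) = (j - 2)*(j + 3)*(j - 5)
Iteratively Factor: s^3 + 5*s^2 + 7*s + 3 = (s + 1)*(s^2 + 4*s + 3) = (s + 1)^2*(s + 3)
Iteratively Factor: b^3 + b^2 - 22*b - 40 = (b + 4)*(b^2 - 3*b - 10) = (b + 2)*(b + 4)*(b - 5)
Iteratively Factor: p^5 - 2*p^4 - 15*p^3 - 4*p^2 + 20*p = (p)*(p^4 - 2*p^3 - 15*p^2 - 4*p + 20) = p*(p + 2)*(p^3 - 4*p^2 - 7*p + 10) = p*(p + 2)^2*(p^2 - 6*p + 5) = p*(p - 1)*(p + 2)^2*(p - 5)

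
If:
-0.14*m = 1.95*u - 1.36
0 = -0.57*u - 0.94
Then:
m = 32.68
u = -1.65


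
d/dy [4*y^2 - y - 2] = 8*y - 1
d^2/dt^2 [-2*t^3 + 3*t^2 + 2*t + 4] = 6 - 12*t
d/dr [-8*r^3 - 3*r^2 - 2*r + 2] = -24*r^2 - 6*r - 2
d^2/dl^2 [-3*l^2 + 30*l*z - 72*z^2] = -6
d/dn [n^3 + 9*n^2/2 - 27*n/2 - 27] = 3*n^2 + 9*n - 27/2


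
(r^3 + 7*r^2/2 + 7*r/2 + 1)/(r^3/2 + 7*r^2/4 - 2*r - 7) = 2*(2*r^2 + 3*r + 1)/(2*r^2 + 3*r - 14)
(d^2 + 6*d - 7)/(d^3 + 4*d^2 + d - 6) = (d + 7)/(d^2 + 5*d + 6)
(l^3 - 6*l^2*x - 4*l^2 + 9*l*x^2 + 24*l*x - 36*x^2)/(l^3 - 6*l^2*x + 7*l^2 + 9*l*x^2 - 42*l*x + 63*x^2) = (l - 4)/(l + 7)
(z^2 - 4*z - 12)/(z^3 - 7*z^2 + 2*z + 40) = (z - 6)/(z^2 - 9*z + 20)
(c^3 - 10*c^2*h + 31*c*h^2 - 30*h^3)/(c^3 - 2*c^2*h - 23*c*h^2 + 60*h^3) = (c^2 - 7*c*h + 10*h^2)/(c^2 + c*h - 20*h^2)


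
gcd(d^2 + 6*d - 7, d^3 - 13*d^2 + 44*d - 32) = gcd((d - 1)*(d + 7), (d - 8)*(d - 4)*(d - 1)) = d - 1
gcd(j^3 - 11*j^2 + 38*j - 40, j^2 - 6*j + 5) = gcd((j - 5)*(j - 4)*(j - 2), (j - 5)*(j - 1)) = j - 5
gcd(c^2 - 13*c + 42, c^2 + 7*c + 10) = 1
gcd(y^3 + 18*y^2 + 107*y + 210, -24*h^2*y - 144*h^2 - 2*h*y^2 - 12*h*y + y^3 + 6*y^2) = y + 6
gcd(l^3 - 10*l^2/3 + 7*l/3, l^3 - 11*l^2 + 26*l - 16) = l - 1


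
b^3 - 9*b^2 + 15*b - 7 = (b - 7)*(b - 1)^2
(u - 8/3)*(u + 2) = u^2 - 2*u/3 - 16/3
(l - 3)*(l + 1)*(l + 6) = l^3 + 4*l^2 - 15*l - 18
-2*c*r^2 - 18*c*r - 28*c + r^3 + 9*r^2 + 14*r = (-2*c + r)*(r + 2)*(r + 7)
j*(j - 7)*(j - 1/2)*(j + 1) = j^4 - 13*j^3/2 - 4*j^2 + 7*j/2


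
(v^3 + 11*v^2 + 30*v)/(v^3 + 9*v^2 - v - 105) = v*(v + 6)/(v^2 + 4*v - 21)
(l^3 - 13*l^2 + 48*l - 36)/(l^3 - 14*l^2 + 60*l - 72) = (l - 1)/(l - 2)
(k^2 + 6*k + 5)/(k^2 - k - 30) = (k + 1)/(k - 6)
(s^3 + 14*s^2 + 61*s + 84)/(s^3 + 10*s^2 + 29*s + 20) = (s^2 + 10*s + 21)/(s^2 + 6*s + 5)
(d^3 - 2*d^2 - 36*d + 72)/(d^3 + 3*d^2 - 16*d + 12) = (d - 6)/(d - 1)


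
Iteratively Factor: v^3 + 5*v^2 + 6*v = (v + 3)*(v^2 + 2*v) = (v + 2)*(v + 3)*(v)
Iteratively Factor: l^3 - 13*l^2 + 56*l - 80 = (l - 4)*(l^2 - 9*l + 20) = (l - 5)*(l - 4)*(l - 4)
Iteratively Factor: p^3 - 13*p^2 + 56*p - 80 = (p - 4)*(p^2 - 9*p + 20) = (p - 4)^2*(p - 5)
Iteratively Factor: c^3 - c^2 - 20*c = (c - 5)*(c^2 + 4*c) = c*(c - 5)*(c + 4)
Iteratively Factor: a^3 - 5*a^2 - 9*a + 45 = (a + 3)*(a^2 - 8*a + 15) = (a - 5)*(a + 3)*(a - 3)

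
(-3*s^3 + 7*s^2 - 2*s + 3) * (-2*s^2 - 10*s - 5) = 6*s^5 + 16*s^4 - 51*s^3 - 21*s^2 - 20*s - 15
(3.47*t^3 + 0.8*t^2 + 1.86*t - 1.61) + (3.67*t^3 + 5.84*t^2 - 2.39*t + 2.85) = 7.14*t^3 + 6.64*t^2 - 0.53*t + 1.24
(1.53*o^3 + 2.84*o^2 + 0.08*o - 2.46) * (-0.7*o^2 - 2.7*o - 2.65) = -1.071*o^5 - 6.119*o^4 - 11.7785*o^3 - 6.02*o^2 + 6.43*o + 6.519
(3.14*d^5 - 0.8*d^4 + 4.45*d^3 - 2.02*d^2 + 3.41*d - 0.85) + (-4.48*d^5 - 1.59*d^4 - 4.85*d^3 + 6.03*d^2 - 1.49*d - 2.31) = -1.34*d^5 - 2.39*d^4 - 0.399999999999999*d^3 + 4.01*d^2 + 1.92*d - 3.16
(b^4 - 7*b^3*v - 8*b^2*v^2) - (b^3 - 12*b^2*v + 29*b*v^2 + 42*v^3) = b^4 - 7*b^3*v - b^3 - 8*b^2*v^2 + 12*b^2*v - 29*b*v^2 - 42*v^3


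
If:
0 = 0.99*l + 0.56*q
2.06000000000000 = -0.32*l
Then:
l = -6.44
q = 11.38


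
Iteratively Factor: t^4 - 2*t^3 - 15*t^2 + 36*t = (t - 3)*(t^3 + t^2 - 12*t) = t*(t - 3)*(t^2 + t - 12) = t*(t - 3)*(t + 4)*(t - 3)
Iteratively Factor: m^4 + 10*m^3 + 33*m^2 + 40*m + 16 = (m + 4)*(m^3 + 6*m^2 + 9*m + 4) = (m + 1)*(m + 4)*(m^2 + 5*m + 4) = (m + 1)*(m + 4)^2*(m + 1)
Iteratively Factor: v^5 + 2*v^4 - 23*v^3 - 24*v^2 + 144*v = (v + 4)*(v^4 - 2*v^3 - 15*v^2 + 36*v) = (v - 3)*(v + 4)*(v^3 + v^2 - 12*v) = (v - 3)*(v + 4)^2*(v^2 - 3*v) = v*(v - 3)*(v + 4)^2*(v - 3)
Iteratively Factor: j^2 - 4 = (j - 2)*(j + 2)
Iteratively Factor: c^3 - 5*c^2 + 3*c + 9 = (c + 1)*(c^2 - 6*c + 9) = (c - 3)*(c + 1)*(c - 3)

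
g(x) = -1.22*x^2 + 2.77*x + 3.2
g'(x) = 2.77 - 2.44*x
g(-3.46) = -20.99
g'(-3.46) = 11.21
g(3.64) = -2.88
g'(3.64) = -6.11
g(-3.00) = -16.09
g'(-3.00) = 10.09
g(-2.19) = -8.72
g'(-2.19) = 8.11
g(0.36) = 4.04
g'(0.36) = 1.89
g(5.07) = -14.12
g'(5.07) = -9.60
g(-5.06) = -42.05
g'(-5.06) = 15.12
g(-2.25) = -9.21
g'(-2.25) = 8.26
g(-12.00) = -205.72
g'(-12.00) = 32.05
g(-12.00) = -205.72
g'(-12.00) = 32.05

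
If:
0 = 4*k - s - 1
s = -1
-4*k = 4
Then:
No Solution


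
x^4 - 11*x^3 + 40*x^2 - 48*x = x*(x - 4)^2*(x - 3)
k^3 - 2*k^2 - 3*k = k*(k - 3)*(k + 1)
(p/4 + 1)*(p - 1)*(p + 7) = p^3/4 + 5*p^2/2 + 17*p/4 - 7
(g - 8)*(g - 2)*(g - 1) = g^3 - 11*g^2 + 26*g - 16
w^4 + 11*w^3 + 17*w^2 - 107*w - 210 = (w - 3)*(w + 2)*(w + 5)*(w + 7)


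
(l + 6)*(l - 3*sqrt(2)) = l^2 - 3*sqrt(2)*l + 6*l - 18*sqrt(2)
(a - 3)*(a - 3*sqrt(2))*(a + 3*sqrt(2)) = a^3 - 3*a^2 - 18*a + 54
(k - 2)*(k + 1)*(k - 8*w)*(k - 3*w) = k^4 - 11*k^3*w - k^3 + 24*k^2*w^2 + 11*k^2*w - 2*k^2 - 24*k*w^2 + 22*k*w - 48*w^2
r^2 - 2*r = r*(r - 2)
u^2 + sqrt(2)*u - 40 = (u - 4*sqrt(2))*(u + 5*sqrt(2))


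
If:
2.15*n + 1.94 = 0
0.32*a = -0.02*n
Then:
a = 0.06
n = -0.90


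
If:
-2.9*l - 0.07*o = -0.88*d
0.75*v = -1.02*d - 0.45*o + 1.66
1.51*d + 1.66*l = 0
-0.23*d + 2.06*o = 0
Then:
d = 0.00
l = 0.00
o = 0.00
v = 2.21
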